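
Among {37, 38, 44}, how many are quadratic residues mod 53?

(37/53) = +1 → QR.
(38/53) = +1 → QR.
(44/53) = +1 → QR.
Total quadratic residues among the 3: 3.

3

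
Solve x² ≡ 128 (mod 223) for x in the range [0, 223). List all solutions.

103, 120

Since 223 ≡ 3 (mod 4), a square root of 128 is 128^((223+1)/4) = 128^56 mod 223.
Repeated squaring: 128^2≡105, 128^4≡98, 128^8≡15, 128^16≡2, 128^32≡4 (mod 223).
128^56 = 128^(32+16+8) ≡ 120 (mod 223).
Check: 120² = 14400 ≡ 128 (mod 223). The two roots are 103 and 120.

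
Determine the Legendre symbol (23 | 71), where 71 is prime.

-1

Euler's criterion: (23/71) ≡ 23^35 (mod 71).
23^2 ≡ 32 (mod 71)
23^4 ≡ 30 (mod 71)
23^8 ≡ 48 (mod 71)
23^16 ≡ 32 (mod 71)
23^32 ≡ 30 (mod 71)
23^35 = 23^(32+2+1) ≡ 70 (mod 71).
Result is 70 ≡ −1, so (23/71) = −1.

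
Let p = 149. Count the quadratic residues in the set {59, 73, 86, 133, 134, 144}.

4

(59/149) = -1 → non-residue.
(73/149) = +1 → QR.
(86/149) = +1 → QR.
(133/149) = +1 → QR.
(134/149) = -1 → non-residue.
(144/149) = +1 → QR.
Total quadratic residues among the 6: 4.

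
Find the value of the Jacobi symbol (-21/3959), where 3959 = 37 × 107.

1

First reduce: -21 ≡ 3938 (mod 3959).
Pull out 2: since 3959 ≡ 7 (mod 8), (2/3959) = +1.
Reciprocity: 1969 ≡ 1 and 3959 ≡ 3 (mod 4), so (1969/3959) = +(3959/1969).
Reduce top mod 1969: now compute (21/1969).
Reciprocity: 21 ≡ 1 and 1969 ≡ 1 (mod 4), so (21/1969) = +(1969/21).
Reduce top mod 21: now compute (16/21).
Pull out 2^4: since 21 ≡ 5 (mod 8), (2/21) = -1, so (2/21)^4 = +1.
Reached (1/21) = 1. Collecting the sign flips along the way, the symbol is +1.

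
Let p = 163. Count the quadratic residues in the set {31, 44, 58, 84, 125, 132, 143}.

4

(31/163) = -1 → non-residue.
(44/163) = -1 → non-residue.
(58/163) = +1 → QR.
(84/163) = +1 → QR.
(125/163) = -1 → non-residue.
(132/163) = +1 → QR.
(143/163) = +1 → QR.
Total quadratic residues among the 7: 4.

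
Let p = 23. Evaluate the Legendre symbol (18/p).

Pull out 2: since 23 ≡ 7 (mod 8), (2/23) = +1.
Reciprocity: 9 ≡ 1 and 23 ≡ 3 (mod 4), so (9/23) = +(23/9).
Reduce top mod 9: now compute (5/9).
Reciprocity: 5 ≡ 1 and 9 ≡ 1 (mod 4), so (5/9) = +(9/5).
Reduce top mod 5: now compute (4/5).
Pull out 2^2: since 5 ≡ 5 (mod 8), (2/5) = -1, so (2/5)^2 = +1.
Reached (1/5) = 1. Collecting the sign flips along the way, the symbol is +1.

1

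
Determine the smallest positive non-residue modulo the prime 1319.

(2/1319) = +1, so 2 is a residue.
(3/1319) = +1, so 3 is a residue.
(4/1319) = +1, so 4 is a residue.
(5/1319) = +1, so 5 is a residue.
(6/1319) = +1, so 6 is a residue.
(7/1319) = +1, so 7 is a residue.
(8/1319) = +1, so 8 is a residue.
(9/1319) = +1, so 9 is a residue.
(10/1319) = +1, so 10 is a residue.
(11/1319) = +1, so 11 is a residue.
(12/1319) = +1, so 12 is a residue.
(13/1319) = −1, so 13 is the smallest positive non-residue mod 1319.

13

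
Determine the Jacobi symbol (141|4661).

-1

Reciprocity: 141 ≡ 1 and 4661 ≡ 1 (mod 4), so (141/4661) = +(4661/141).
Reduce top mod 141: now compute (8/141).
Pull out 2^3: since 141 ≡ 5 (mod 8), (2/141) = -1, so (2/141)^3 = -1.
Reached (1/141) = 1. Collecting the sign flips along the way, the symbol is -1.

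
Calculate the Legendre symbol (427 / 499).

Euler's criterion: (427/499) ≡ 427^249 (mod 499).
427^2 ≡ 194 (mod 499)
427^4 ≡ 211 (mod 499)
427^8 ≡ 110 (mod 499)
427^16 ≡ 124 (mod 499)
427^32 ≡ 406 (mod 499)
427^64 ≡ 166 (mod 499)
427^128 ≡ 111 (mod 499)
427^249 = 427^(128+64+32+16+8+1) ≡ 1 (mod 499).
Result is 1, so (427/499) = 1.

1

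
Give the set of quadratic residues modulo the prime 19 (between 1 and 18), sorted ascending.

1,4,5,6,7,9,11,16,17

Square k = 1,…,9 (k and 19−k give the same square):
1²=1, 2²=4, 3²=9, 4²=16, 5²≡6, 6²≡17, 7²≡11, 8²≡7, 9²≡5 (mod 19).
So the quadratic residues mod 19 are {1, 4, 5, 6, 7, 9, 11, 16, 17}.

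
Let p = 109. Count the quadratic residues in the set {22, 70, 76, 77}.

1

(22/109) = +1 → QR.
(70/109) = -1 → non-residue.
(76/109) = -1 → non-residue.
(77/109) = -1 → non-residue.
Total quadratic residues among the 4: 1.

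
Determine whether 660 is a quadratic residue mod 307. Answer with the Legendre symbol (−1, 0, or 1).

First reduce: 660 ≡ 46 (mod 307).
Pull out 2: since 307 ≡ 3 (mod 8), (2/307) = -1.
Reciprocity: 23 ≡ 3 and 307 ≡ 3 (mod 4), so (23/307) = −(307/23).
Reduce top mod 23: now compute (8/23).
Pull out 2^3: since 23 ≡ 7 (mod 8), (2/23) = +1, so (2/23)^3 = +1.
Reached (1/23) = 1. Collecting the sign flips along the way, the symbol is +1.

1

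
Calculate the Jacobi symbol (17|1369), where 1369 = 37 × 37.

Reciprocity: 17 ≡ 1 and 1369 ≡ 1 (mod 4), so (17/1369) = +(1369/17).
Reduce top mod 17: now compute (9/17).
Reciprocity: 9 ≡ 1 and 17 ≡ 1 (mod 4), so (9/17) = +(17/9).
Reduce top mod 9: now compute (8/9).
Pull out 2^3: since 9 ≡ 1 (mod 8), (2/9) = +1, so (2/9)^3 = +1.
Reached (1/9) = 1. Collecting the sign flips along the way, the symbol is +1.

1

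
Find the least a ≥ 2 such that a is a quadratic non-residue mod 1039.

3

(2/1039) = +1, so 2 is a residue.
(3/1039) = −1, so 3 is the smallest positive non-residue mod 1039.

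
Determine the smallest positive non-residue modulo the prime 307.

(2/307) = −1, so 2 is the smallest positive non-residue mod 307.

2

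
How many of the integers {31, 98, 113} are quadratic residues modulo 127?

(31/127) = +1 → QR.
(98/127) = +1 → QR.
(113/127) = +1 → QR.
Total quadratic residues among the 3: 3.

3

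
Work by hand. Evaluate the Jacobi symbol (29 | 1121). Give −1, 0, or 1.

Reciprocity: 29 ≡ 1 and 1121 ≡ 1 (mod 4), so (29/1121) = +(1121/29).
Reduce top mod 29: now compute (19/29).
Reciprocity: 19 ≡ 3 and 29 ≡ 1 (mod 4), so (19/29) = +(29/19).
Reduce top mod 19: now compute (10/19).
Pull out 2: since 19 ≡ 3 (mod 8), (2/19) = -1.
Reciprocity: 5 ≡ 1 and 19 ≡ 3 (mod 4), so (5/19) = +(19/5).
Reduce top mod 5: now compute (4/5).
Pull out 2^2: since 5 ≡ 5 (mod 8), (2/5) = -1, so (2/5)^2 = +1.
Reached (1/5) = 1. Collecting the sign flips along the way, the symbol is -1.

-1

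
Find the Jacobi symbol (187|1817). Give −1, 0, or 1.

Reciprocity: 187 ≡ 3 and 1817 ≡ 1 (mod 4), so (187/1817) = +(1817/187).
Reduce top mod 187: now compute (134/187).
Pull out 2: since 187 ≡ 3 (mod 8), (2/187) = -1.
Reciprocity: 67 ≡ 3 and 187 ≡ 3 (mod 4), so (67/187) = −(187/67).
Reduce top mod 67: now compute (53/67).
Reciprocity: 53 ≡ 1 and 67 ≡ 3 (mod 4), so (53/67) = +(67/53).
Reduce top mod 53: now compute (14/53).
Pull out 2: since 53 ≡ 5 (mod 8), (2/53) = -1.
Reciprocity: 7 ≡ 3 and 53 ≡ 1 (mod 4), so (7/53) = +(53/7).
Reduce top mod 7: now compute (4/7).
Pull out 2^2: since 7 ≡ 7 (mod 8), (2/7) = +1, so (2/7)^2 = +1.
Reached (1/7) = 1. Collecting the sign flips along the way, the symbol is -1.

-1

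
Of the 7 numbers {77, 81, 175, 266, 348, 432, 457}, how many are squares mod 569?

(77/569) = -1 → non-residue.
(81/569) = +1 → QR.
(175/569) = +1 → QR.
(266/569) = -1 → non-residue.
(348/569) = +1 → QR.
(432/569) = -1 → non-residue.
(457/569) = +1 → QR.
Total quadratic residues among the 7: 4.

4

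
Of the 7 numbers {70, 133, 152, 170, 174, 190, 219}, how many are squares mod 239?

(70/239) = -1 → non-residue.
(133/239) = +1 → QR.
(152/239) = -1 → non-residue.
(170/239) = +1 → QR.
(174/239) = +1 → QR.
(190/239) = -1 → non-residue.
(219/239) = -1 → non-residue.
Total quadratic residues among the 7: 3.

3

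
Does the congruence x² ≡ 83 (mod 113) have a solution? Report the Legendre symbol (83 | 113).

1

Reciprocity: 83 ≡ 3 and 113 ≡ 1 (mod 4), so (83/113) = +(113/83).
Reduce top mod 83: now compute (30/83).
Pull out 2: since 83 ≡ 3 (mod 8), (2/83) = -1.
Reciprocity: 15 ≡ 3 and 83 ≡ 3 (mod 4), so (15/83) = −(83/15).
Reduce top mod 15: now compute (8/15).
Pull out 2^3: since 15 ≡ 7 (mod 8), (2/15) = +1, so (2/15)^3 = +1.
Reached (1/15) = 1. Collecting the sign flips along the way, the symbol is +1.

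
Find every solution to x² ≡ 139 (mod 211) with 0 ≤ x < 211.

75, 136

Since 211 ≡ 3 (mod 4), a square root of 139 is 139^((211+1)/4) = 139^53 mod 211.
Repeated squaring: 139^2≡120, 139^4≡52, 139^8≡172, 139^16≡44, 139^32≡37 (mod 211).
139^53 = 139^(32+16+4+1) ≡ 136 (mod 211).
Check: 136² = 18496 ≡ 139 (mod 211). The two roots are 75 and 136.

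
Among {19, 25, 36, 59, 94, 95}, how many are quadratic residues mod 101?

(19/101) = +1 → QR.
(25/101) = +1 → QR.
(36/101) = +1 → QR.
(59/101) = -1 → non-residue.
(94/101) = -1 → non-residue.
(95/101) = +1 → QR.
Total quadratic residues among the 6: 4.

4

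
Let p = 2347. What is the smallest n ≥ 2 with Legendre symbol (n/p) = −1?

2

(2/2347) = −1, so 2 is the smallest positive non-residue mod 2347.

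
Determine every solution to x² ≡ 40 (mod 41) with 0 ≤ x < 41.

9, 32

41 ≡ 1 (mod 4), so we find a root by search.
Trying successive values, 9² = 81 ≡ 40 (mod 41). The other root is 41 − 9 = 32.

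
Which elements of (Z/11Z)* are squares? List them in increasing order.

1 3 4 5 9

Square k = 1,…,5 (k and 11−k give the same square):
1²=1, 2²=4, 3²=9, 4²≡5, 5²≡3 (mod 11).
So the quadratic residues mod 11 are {1, 3, 4, 5, 9}.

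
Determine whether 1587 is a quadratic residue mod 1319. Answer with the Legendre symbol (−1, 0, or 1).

First reduce: 1587 ≡ 268 (mod 1319).
Pull out 2^2: since 1319 ≡ 7 (mod 8), (2/1319) = +1, so (2/1319)^2 = +1.
Reciprocity: 67 ≡ 3 and 1319 ≡ 3 (mod 4), so (67/1319) = −(1319/67).
Reduce top mod 67: now compute (46/67).
Pull out 2: since 67 ≡ 3 (mod 8), (2/67) = -1.
Reciprocity: 23 ≡ 3 and 67 ≡ 3 (mod 4), so (23/67) = −(67/23).
Reduce top mod 23: now compute (21/23).
Reciprocity: 21 ≡ 1 and 23 ≡ 3 (mod 4), so (21/23) = +(23/21).
Reduce top mod 21: now compute (2/21).
Pull out 2: since 21 ≡ 5 (mod 8), (2/21) = -1.
Reached (1/21) = 1. Collecting the sign flips along the way, the symbol is +1.

1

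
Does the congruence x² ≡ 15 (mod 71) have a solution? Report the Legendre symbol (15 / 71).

1

Reciprocity: 15 ≡ 3 and 71 ≡ 3 (mod 4), so (15/71) = −(71/15).
Reduce top mod 15: now compute (11/15).
Reciprocity: 11 ≡ 3 and 15 ≡ 3 (mod 4), so (11/15) = −(15/11).
Reduce top mod 11: now compute (4/11).
Pull out 2^2: since 11 ≡ 3 (mod 8), (2/11) = -1, so (2/11)^2 = +1.
Reached (1/11) = 1. Collecting the sign flips along the way, the symbol is +1.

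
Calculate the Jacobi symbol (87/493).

Reciprocity: 87 ≡ 3 and 493 ≡ 1 (mod 4), so (87/493) = +(493/87).
Reduce top mod 87: now compute (58/87).
Pull out 2: since 87 ≡ 7 (mod 8), (2/87) = +1.
Reciprocity: 29 ≡ 1 and 87 ≡ 3 (mod 4), so (29/87) = +(87/29).
Reduce top mod 29: now compute (0/29).
Top reduces to 0: gcd > 1, so the symbol is 0.

0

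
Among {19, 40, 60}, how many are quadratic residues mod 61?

2

(19/61) = +1 → QR.
(40/61) = -1 → non-residue.
(60/61) = +1 → QR.
Total quadratic residues among the 3: 2.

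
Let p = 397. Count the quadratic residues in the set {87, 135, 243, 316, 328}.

4

(87/397) = +1 → QR.
(135/397) = -1 → non-residue.
(243/397) = +1 → QR.
(316/397) = +1 → QR.
(328/397) = +1 → QR.
Total quadratic residues among the 5: 4.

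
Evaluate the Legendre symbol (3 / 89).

-1

Reciprocity: 3 ≡ 3 and 89 ≡ 1 (mod 4), so (3/89) = +(89/3).
Reduce top mod 3: now compute (2/3).
Pull out 2: since 3 ≡ 3 (mod 8), (2/3) = -1.
Reached (1/3) = 1. Collecting the sign flips along the way, the symbol is -1.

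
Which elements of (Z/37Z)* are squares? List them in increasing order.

Square k = 1,…,18 (k and 37−k give the same square):
1²=1, 2²=4, 3²=9, 4²=16, 5²=25, 6²=36, 7²≡12, 8²≡27, 9²≡7, 10²≡26, 11²≡10, 12²≡33, 13²≡21, 14²≡11, 15²≡3, 16²≡34, 17²≡30, 18²≡28 (mod 37).
So the quadratic residues mod 37 are {1, 3, 4, 7, 9, 10, 11, 12, 16, 21, 25, 26, 27, 28, 30, 33, 34, 36}.

1,3,4,7,9,10,11,12,16,21,25,26,27,28,30,33,34,36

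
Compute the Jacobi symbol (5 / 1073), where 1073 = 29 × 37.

Reciprocity: 5 ≡ 1 and 1073 ≡ 1 (mod 4), so (5/1073) = +(1073/5).
Reduce top mod 5: now compute (3/5).
Reciprocity: 3 ≡ 3 and 5 ≡ 1 (mod 4), so (3/5) = +(5/3).
Reduce top mod 3: now compute (2/3).
Pull out 2: since 3 ≡ 3 (mod 8), (2/3) = -1.
Reached (1/3) = 1. Collecting the sign flips along the way, the symbol is -1.

-1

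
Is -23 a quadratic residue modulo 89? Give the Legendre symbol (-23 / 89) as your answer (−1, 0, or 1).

First reduce: -23 ≡ 66 (mod 89).
Pull out 2: since 89 ≡ 1 (mod 8), (2/89) = +1.
Reciprocity: 33 ≡ 1 and 89 ≡ 1 (mod 4), so (33/89) = +(89/33).
Reduce top mod 33: now compute (23/33).
Reciprocity: 23 ≡ 3 and 33 ≡ 1 (mod 4), so (23/33) = +(33/23).
Reduce top mod 23: now compute (10/23).
Pull out 2: since 23 ≡ 7 (mod 8), (2/23) = +1.
Reciprocity: 5 ≡ 1 and 23 ≡ 3 (mod 4), so (5/23) = +(23/5).
Reduce top mod 5: now compute (3/5).
Reciprocity: 3 ≡ 3 and 5 ≡ 1 (mod 4), so (3/5) = +(5/3).
Reduce top mod 3: now compute (2/3).
Pull out 2: since 3 ≡ 3 (mod 8), (2/3) = -1.
Reached (1/3) = 1. Collecting the sign flips along the way, the symbol is -1.

-1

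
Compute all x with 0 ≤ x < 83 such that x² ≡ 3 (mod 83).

13, 70

Since 83 ≡ 3 (mod 4), a square root of 3 is 3^((83+1)/4) = 3^21 mod 83.
Repeated squaring: 3^2≡9, 3^4≡81, 3^8≡4, 3^16≡16 (mod 83).
3^21 = 3^(16+4+1) ≡ 70 (mod 83).
Check: 70² = 4900 ≡ 3 (mod 83). The two roots are 13 and 70.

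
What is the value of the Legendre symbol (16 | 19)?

Euler's criterion: (16/19) ≡ 16^9 (mod 19).
16^2 ≡ 9 (mod 19)
16^4 ≡ 5 (mod 19)
16^8 ≡ 6 (mod 19)
16^9 = 16^(8+1) ≡ 1 (mod 19).
Result is 1, so (16/19) = 1.

1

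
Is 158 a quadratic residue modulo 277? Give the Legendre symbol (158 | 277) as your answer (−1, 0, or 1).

Euler's criterion: (158/277) ≡ 158^138 (mod 277).
158^2 ≡ 34 (mod 277)
158^4 ≡ 48 (mod 277)
158^8 ≡ 88 (mod 277)
158^16 ≡ 265 (mod 277)
158^32 ≡ 144 (mod 277)
158^64 ≡ 238 (mod 277)
158^128 ≡ 136 (mod 277)
158^138 = 158^(128+8+2) ≡ 276 (mod 277).
Result is 276 ≡ −1, so (158/277) = −1.

-1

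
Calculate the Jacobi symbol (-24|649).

First reduce: -24 ≡ 625 (mod 649).
Reciprocity: 625 ≡ 1 and 649 ≡ 1 (mod 4), so (625/649) = +(649/625).
Reduce top mod 625: now compute (24/625).
Pull out 2^3: since 625 ≡ 1 (mod 8), (2/625) = +1, so (2/625)^3 = +1.
Reciprocity: 3 ≡ 3 and 625 ≡ 1 (mod 4), so (3/625) = +(625/3).
Reduce top mod 3: now compute (1/3).
Reached (1/3) = 1. Collecting the sign flips along the way, the symbol is +1.

1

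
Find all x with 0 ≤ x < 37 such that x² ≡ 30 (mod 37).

17, 20

37 ≡ 1 (mod 4), so we find a root by search.
Trying successive values, 17² = 289 ≡ 30 (mod 37). The other root is 37 − 17 = 20.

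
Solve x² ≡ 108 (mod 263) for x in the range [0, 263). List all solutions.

125, 138

Since 263 ≡ 3 (mod 4), a square root of 108 is 108^((263+1)/4) = 108^66 mod 263.
Repeated squaring: 108^2≡92, 108^4≡48, 108^8≡200, 108^16≡24, 108^32≡50, 108^64≡133 (mod 263).
108^66 = 108^(64+2) ≡ 138 (mod 263).
Check: 138² = 19044 ≡ 108 (mod 263). The two roots are 125 and 138.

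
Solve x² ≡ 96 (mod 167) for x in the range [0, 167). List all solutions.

Since 167 ≡ 3 (mod 4), a square root of 96 is 96^((167+1)/4) = 96^42 mod 167.
Repeated squaring: 96^2≡31, 96^4≡126, 96^8≡11, 96^16≡121, 96^32≡112 (mod 167).
96^42 = 96^(32+8+2) ≡ 116 (mod 167).
Check: 116² = 13456 ≡ 96 (mod 167). The two roots are 51 and 116.

51, 116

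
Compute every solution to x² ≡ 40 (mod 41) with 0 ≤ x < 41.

9, 32

41 ≡ 1 (mod 4), so we find a root by search.
Trying successive values, 9² = 81 ≡ 40 (mod 41). The other root is 41 − 9 = 32.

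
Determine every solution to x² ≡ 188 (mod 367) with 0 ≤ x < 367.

65, 302

Since 367 ≡ 3 (mod 4), a square root of 188 is 188^((367+1)/4) = 188^92 mod 367.
Repeated squaring: 188^2≡112, 188^4≡66, 188^8≡319, 188^16≡102, 188^32≡128, 188^64≡236 (mod 367).
188^92 = 188^(64+16+8+4) ≡ 302 (mod 367).
Check: 302² = 91204 ≡ 188 (mod 367). The two roots are 65 and 302.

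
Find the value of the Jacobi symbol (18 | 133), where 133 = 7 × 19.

-1

Pull out 2: since 133 ≡ 5 (mod 8), (2/133) = -1.
Reciprocity: 9 ≡ 1 and 133 ≡ 1 (mod 4), so (9/133) = +(133/9).
Reduce top mod 9: now compute (7/9).
Reciprocity: 7 ≡ 3 and 9 ≡ 1 (mod 4), so (7/9) = +(9/7).
Reduce top mod 7: now compute (2/7).
Pull out 2: since 7 ≡ 7 (mod 8), (2/7) = +1.
Reached (1/7) = 1. Collecting the sign flips along the way, the symbol is -1.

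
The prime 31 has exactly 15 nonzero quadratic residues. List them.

Square k = 1,…,15 (k and 31−k give the same square):
1²=1, 2²=4, 3²=9, 4²=16, 5²=25, 6²≡5, 7²≡18, 8²≡2, 9²≡19, 10²≡7, 11²≡28, 12²≡20, 13²≡14, 14²≡10, 15²≡8 (mod 31).
So the quadratic residues mod 31 are {1, 2, 4, 5, 7, 8, 9, 10, 14, 16, 18, 19, 20, 25, 28}.

1,2,4,5,7,8,9,10,14,16,18,19,20,25,28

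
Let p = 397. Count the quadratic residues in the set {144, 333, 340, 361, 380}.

(144/397) = +1 → QR.
(333/397) = +1 → QR.
(340/397) = +1 → QR.
(361/397) = +1 → QR.
(380/397) = -1 → non-residue.
Total quadratic residues among the 5: 4.

4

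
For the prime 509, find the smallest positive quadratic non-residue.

(2/509) = −1, so 2 is the smallest positive non-residue mod 509.

2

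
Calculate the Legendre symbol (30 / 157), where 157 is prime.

Euler's criterion: (30/157) ≡ 30^78 (mod 157).
30^2 ≡ 115 (mod 157)
30^4 ≡ 37 (mod 157)
30^8 ≡ 113 (mod 157)
30^16 ≡ 52 (mod 157)
30^32 ≡ 35 (mod 157)
30^64 ≡ 126 (mod 157)
30^78 = 30^(64+8+4+2) ≡ 1 (mod 157).
Result is 1, so (30/157) = 1.

1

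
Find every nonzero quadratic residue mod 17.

Square k = 1,…,8 (k and 17−k give the same square):
1²=1, 2²=4, 3²=9, 4²=16, 5²≡8, 6²≡2, 7²≡15, 8²≡13 (mod 17).
So the quadratic residues mod 17 are {1, 2, 4, 8, 9, 13, 15, 16}.

1 2 4 8 9 13 15 16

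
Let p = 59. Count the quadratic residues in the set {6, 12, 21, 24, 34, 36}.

3

(6/59) = -1 → non-residue.
(12/59) = +1 → QR.
(21/59) = +1 → QR.
(24/59) = -1 → non-residue.
(34/59) = -1 → non-residue.
(36/59) = +1 → QR.
Total quadratic residues among the 6: 3.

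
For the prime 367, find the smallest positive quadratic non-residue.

(2/367) = +1, so 2 is a residue.
(3/367) = −1, so 3 is the smallest positive non-residue mod 367.

3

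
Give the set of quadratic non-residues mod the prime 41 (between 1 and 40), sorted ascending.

Square k = 1,…,20 (k and 41−k give the same square):
1²=1, 2²=4, 3²=9, 4²=16, 5²=25, 6²=36, 7²≡8, 8²≡23, 9²≡40, 10²≡18, 11²≡39, 12²≡21, 13²≡5, 14²≡32, 15²≡20, 16²≡10, 17²≡2, 18²≡37, 19²≡33, 20²≡31 (mod 41).
The residues are {1, 2, 4, 5, 8, 9, 10, 16, 18, 20, 21, 23, 25, 31, 32, 33, 36, 37, 39, 40}; the non-residues are the remaining 20 nonzero classes.

3,6,7,11,12,13,14,15,17,19,22,24,26,27,28,29,30,34,35,38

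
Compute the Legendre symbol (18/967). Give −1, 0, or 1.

Euler's criterion: (18/967) ≡ 18^483 (mod 967).
18^2 ≡ 324 (mod 967)
18^4 ≡ 540 (mod 967)
18^8 ≡ 533 (mod 967)
18^16 ≡ 758 (mod 967)
18^32 ≡ 166 (mod 967)
18^64 ≡ 480 (mod 967)
18^128 ≡ 254 (mod 967)
18^256 ≡ 694 (mod 967)
18^483 = 18^(256+128+64+32+2+1) ≡ 1 (mod 967).
Result is 1, so (18/967) = 1.

1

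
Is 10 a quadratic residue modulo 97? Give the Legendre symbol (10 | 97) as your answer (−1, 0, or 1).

-1

Euler's criterion: (10/97) ≡ 10^48 (mod 97).
10^2 ≡ 3 (mod 97)
10^4 ≡ 9 (mod 97)
10^8 ≡ 81 (mod 97)
10^16 ≡ 62 (mod 97)
10^32 ≡ 61 (mod 97)
10^48 = 10^(32+16) ≡ 96 (mod 97).
Result is 96 ≡ −1, so (10/97) = −1.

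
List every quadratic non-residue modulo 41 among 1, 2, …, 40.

Square k = 1,…,20 (k and 41−k give the same square):
1²=1, 2²=4, 3²=9, 4²=16, 5²=25, 6²=36, 7²≡8, 8²≡23, 9²≡40, 10²≡18, 11²≡39, 12²≡21, 13²≡5, 14²≡32, 15²≡20, 16²≡10, 17²≡2, 18²≡37, 19²≡33, 20²≡31 (mod 41).
The residues are {1, 2, 4, 5, 8, 9, 10, 16, 18, 20, 21, 23, 25, 31, 32, 33, 36, 37, 39, 40}; the non-residues are the remaining 20 nonzero classes.

3,6,7,11,12,13,14,15,17,19,22,24,26,27,28,29,30,34,35,38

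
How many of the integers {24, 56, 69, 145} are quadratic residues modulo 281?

3

(24/281) = -1 → non-residue.
(56/281) = +1 → QR.
(69/281) = +1 → QR.
(145/281) = +1 → QR.
Total quadratic residues among the 4: 3.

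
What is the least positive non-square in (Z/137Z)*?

(2/137) = +1, so 2 is a residue.
(3/137) = −1, so 3 is the smallest positive non-residue mod 137.

3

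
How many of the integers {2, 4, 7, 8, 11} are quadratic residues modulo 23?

3

(2/23) = +1 → QR.
(4/23) = +1 → QR.
(7/23) = -1 → non-residue.
(8/23) = +1 → QR.
(11/23) = -1 → non-residue.
Total quadratic residues among the 5: 3.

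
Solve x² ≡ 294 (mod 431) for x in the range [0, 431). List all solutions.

34, 397

Since 431 ≡ 3 (mod 4), a square root of 294 is 294^((431+1)/4) = 294^108 mod 431.
Repeated squaring: 294^2≡236, 294^4≡97, 294^8≡358, 294^16≡157, 294^32≡82, 294^64≡259 (mod 431).
294^108 = 294^(64+32+8+4) ≡ 397 (mod 431).
Check: 397² = 157609 ≡ 294 (mod 431). The two roots are 34 and 397.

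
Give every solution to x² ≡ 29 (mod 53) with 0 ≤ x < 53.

53 ≡ 1 (mod 4), so we find a root by search.
Trying successive values, 20² = 400 ≡ 29 (mod 53). The other root is 53 − 20 = 33.

20, 33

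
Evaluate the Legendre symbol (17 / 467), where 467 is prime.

1

Reciprocity: 17 ≡ 1 and 467 ≡ 3 (mod 4), so (17/467) = +(467/17).
Reduce top mod 17: now compute (8/17).
Pull out 2^3: since 17 ≡ 1 (mod 8), (2/17) = +1, so (2/17)^3 = +1.
Reached (1/17) = 1. Collecting the sign flips along the way, the symbol is +1.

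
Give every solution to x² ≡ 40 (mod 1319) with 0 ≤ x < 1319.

218, 1101

Since 1319 ≡ 3 (mod 4), a square root of 40 is 40^((1319+1)/4) = 40^330 mod 1319.
Repeated squaring: 40^2≡281, 40^4≡1140, 40^8≡385, 40^16≡497, 40^32≡356, 40^64≡112, 40^128≡673, 40^256≡512 (mod 1319).
40^330 = 40^(256+64+8+2) ≡ 1101 (mod 1319).
Check: 1101² = 1212201 ≡ 40 (mod 1319). The two roots are 218 and 1101.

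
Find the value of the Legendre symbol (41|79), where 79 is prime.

-1

Reciprocity: 41 ≡ 1 and 79 ≡ 3 (mod 4), so (41/79) = +(79/41).
Reduce top mod 41: now compute (38/41).
Pull out 2: since 41 ≡ 1 (mod 8), (2/41) = +1.
Reciprocity: 19 ≡ 3 and 41 ≡ 1 (mod 4), so (19/41) = +(41/19).
Reduce top mod 19: now compute (3/19).
Reciprocity: 3 ≡ 3 and 19 ≡ 3 (mod 4), so (3/19) = −(19/3).
Reduce top mod 3: now compute (1/3).
Reached (1/3) = 1. Collecting the sign flips along the way, the symbol is -1.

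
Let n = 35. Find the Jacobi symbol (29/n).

Reciprocity: 29 ≡ 1 and 35 ≡ 3 (mod 4), so (29/35) = +(35/29).
Reduce top mod 29: now compute (6/29).
Pull out 2: since 29 ≡ 5 (mod 8), (2/29) = -1.
Reciprocity: 3 ≡ 3 and 29 ≡ 1 (mod 4), so (3/29) = +(29/3).
Reduce top mod 3: now compute (2/3).
Pull out 2: since 3 ≡ 3 (mod 8), (2/3) = -1.
Reached (1/3) = 1. Collecting the sign flips along the way, the symbol is +1.

1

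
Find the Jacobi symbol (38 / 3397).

Pull out 2: since 3397 ≡ 5 (mod 8), (2/3397) = -1.
Reciprocity: 19 ≡ 3 and 3397 ≡ 1 (mod 4), so (19/3397) = +(3397/19).
Reduce top mod 19: now compute (15/19).
Reciprocity: 15 ≡ 3 and 19 ≡ 3 (mod 4), so (15/19) = −(19/15).
Reduce top mod 15: now compute (4/15).
Pull out 2^2: since 15 ≡ 7 (mod 8), (2/15) = +1, so (2/15)^2 = +1.
Reached (1/15) = 1. Collecting the sign flips along the way, the symbol is +1.

1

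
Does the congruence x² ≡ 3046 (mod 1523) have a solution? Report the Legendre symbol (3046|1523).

0

First reduce: 3046 ≡ 0 (mod 1523).
Top reduces to 0: gcd > 1, so the symbol is 0.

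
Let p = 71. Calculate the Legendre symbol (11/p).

-1

Reciprocity: 11 ≡ 3 and 71 ≡ 3 (mod 4), so (11/71) = −(71/11).
Reduce top mod 11: now compute (5/11).
Reciprocity: 5 ≡ 1 and 11 ≡ 3 (mod 4), so (5/11) = +(11/5).
Reduce top mod 5: now compute (1/5).
Reached (1/5) = 1. Collecting the sign flips along the way, the symbol is -1.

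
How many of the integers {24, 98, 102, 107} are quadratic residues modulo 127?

2

(24/127) = -1 → non-residue.
(98/127) = +1 → QR.
(102/127) = -1 → non-residue.
(107/127) = +1 → QR.
Total quadratic residues among the 4: 2.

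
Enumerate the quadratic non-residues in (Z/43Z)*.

Square k = 1,…,21 (k and 43−k give the same square):
1²=1, 2²=4, 3²=9, 4²=16, 5²=25, 6²=36, 7²≡6, 8²≡21, 9²≡38, 10²≡14, 11²≡35, 12²≡15, 13²≡40, 14²≡24, 15²≡10, 16²≡41, 17²≡31, 18²≡23, 19²≡17, 20²≡13, 21²≡11 (mod 43).
The residues are {1, 4, 6, 9, 10, 11, 13, 14, 15, 16, 17, 21, 23, 24, 25, 31, 35, 36, 38, 40, 41}; the non-residues are the remaining 21 nonzero classes.

2 3 5 7 8 12 18 19 20 22 26 27 28 29 30 32 33 34 37 39 42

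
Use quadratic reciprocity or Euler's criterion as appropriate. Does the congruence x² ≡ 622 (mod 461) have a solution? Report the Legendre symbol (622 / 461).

Euler's criterion: (622/461) ≡ 161^230 (mod 461).
161^2 ≡ 105 (mod 461)
161^4 ≡ 422 (mod 461)
161^8 ≡ 138 (mod 461)
161^16 ≡ 143 (mod 461)
161^32 ≡ 165 (mod 461)
161^64 ≡ 26 (mod 461)
161^128 ≡ 215 (mod 461)
161^230 = 161^(128+64+32+4+2) ≡ 460 (mod 461).
Result is 460 ≡ −1, so (622/461) = −1.

-1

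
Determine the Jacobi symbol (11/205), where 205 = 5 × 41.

-1

Reciprocity: 11 ≡ 3 and 205 ≡ 1 (mod 4), so (11/205) = +(205/11).
Reduce top mod 11: now compute (7/11).
Reciprocity: 7 ≡ 3 and 11 ≡ 3 (mod 4), so (7/11) = −(11/7).
Reduce top mod 7: now compute (4/7).
Pull out 2^2: since 7 ≡ 7 (mod 8), (2/7) = +1, so (2/7)^2 = +1.
Reached (1/7) = 1. Collecting the sign flips along the way, the symbol is -1.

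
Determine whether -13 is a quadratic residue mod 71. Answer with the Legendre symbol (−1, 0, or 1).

First reduce: -13 ≡ 58 (mod 71).
Pull out 2: since 71 ≡ 7 (mod 8), (2/71) = +1.
Reciprocity: 29 ≡ 1 and 71 ≡ 3 (mod 4), so (29/71) = +(71/29).
Reduce top mod 29: now compute (13/29).
Reciprocity: 13 ≡ 1 and 29 ≡ 1 (mod 4), so (13/29) = +(29/13).
Reduce top mod 13: now compute (3/13).
Reciprocity: 3 ≡ 3 and 13 ≡ 1 (mod 4), so (3/13) = +(13/3).
Reduce top mod 3: now compute (1/3).
Reached (1/3) = 1. Collecting the sign flips along the way, the symbol is +1.

1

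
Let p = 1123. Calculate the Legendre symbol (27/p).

-1

Reciprocity: 27 ≡ 3 and 1123 ≡ 3 (mod 4), so (27/1123) = −(1123/27).
Reduce top mod 27: now compute (16/27).
Pull out 2^4: since 27 ≡ 3 (mod 8), (2/27) = -1, so (2/27)^4 = +1.
Reached (1/27) = 1. Collecting the sign flips along the way, the symbol is -1.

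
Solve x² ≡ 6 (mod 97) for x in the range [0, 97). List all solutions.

43, 54

97 ≡ 1 (mod 4), so we find a root by search.
Trying successive values, 43² = 1849 ≡ 6 (mod 97). The other root is 97 − 43 = 54.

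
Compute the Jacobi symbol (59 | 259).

1

Reciprocity: 59 ≡ 3 and 259 ≡ 3 (mod 4), so (59/259) = −(259/59).
Reduce top mod 59: now compute (23/59).
Reciprocity: 23 ≡ 3 and 59 ≡ 3 (mod 4), so (23/59) = −(59/23).
Reduce top mod 23: now compute (13/23).
Reciprocity: 13 ≡ 1 and 23 ≡ 3 (mod 4), so (13/23) = +(23/13).
Reduce top mod 13: now compute (10/13).
Pull out 2: since 13 ≡ 5 (mod 8), (2/13) = -1.
Reciprocity: 5 ≡ 1 and 13 ≡ 1 (mod 4), so (5/13) = +(13/5).
Reduce top mod 5: now compute (3/5).
Reciprocity: 3 ≡ 3 and 5 ≡ 1 (mod 4), so (3/5) = +(5/3).
Reduce top mod 3: now compute (2/3).
Pull out 2: since 3 ≡ 3 (mod 8), (2/3) = -1.
Reached (1/3) = 1. Collecting the sign flips along the way, the symbol is +1.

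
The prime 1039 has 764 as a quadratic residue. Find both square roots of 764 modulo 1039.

Since 1039 ≡ 3 (mod 4), a square root of 764 is 764^((1039+1)/4) = 764^260 mod 1039.
Repeated squaring: 764^2≡817, 764^4≡451, 764^8≡796, 764^16≡865, 764^32≡145, 764^64≡245, 764^128≡802, 764^256≡63 (mod 1039).
764^260 = 764^(256+4) ≡ 360 (mod 1039).
Check: 360² = 129600 ≡ 764 (mod 1039). The two roots are 360 and 679.

360, 679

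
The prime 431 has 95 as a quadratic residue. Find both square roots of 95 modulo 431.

Since 431 ≡ 3 (mod 4), a square root of 95 is 95^((431+1)/4) = 95^108 mod 431.
Repeated squaring: 95^2≡405, 95^4≡245, 95^8≡116, 95^16≡95, 95^32≡405, 95^64≡245 (mod 431).
95^108 = 95^(64+32+8+4) ≡ 116 (mod 431).
Check: 116² = 13456 ≡ 95 (mod 431). The two roots are 116 and 315.

116, 315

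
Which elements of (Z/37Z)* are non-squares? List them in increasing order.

2,5,6,8,13,14,15,17,18,19,20,22,23,24,29,31,32,35

Square k = 1,…,18 (k and 37−k give the same square):
1²=1, 2²=4, 3²=9, 4²=16, 5²=25, 6²=36, 7²≡12, 8²≡27, 9²≡7, 10²≡26, 11²≡10, 12²≡33, 13²≡21, 14²≡11, 15²≡3, 16²≡34, 17²≡30, 18²≡28 (mod 37).
The residues are {1, 3, 4, 7, 9, 10, 11, 12, 16, 21, 25, 26, 27, 28, 30, 33, 34, 36}; the non-residues are the remaining 18 nonzero classes.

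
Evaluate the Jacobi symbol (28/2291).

-1

Pull out 2^2: since 2291 ≡ 3 (mod 8), (2/2291) = -1, so (2/2291)^2 = +1.
Reciprocity: 7 ≡ 3 and 2291 ≡ 3 (mod 4), so (7/2291) = −(2291/7).
Reduce top mod 7: now compute (2/7).
Pull out 2: since 7 ≡ 7 (mod 8), (2/7) = +1.
Reached (1/7) = 1. Collecting the sign flips along the way, the symbol is -1.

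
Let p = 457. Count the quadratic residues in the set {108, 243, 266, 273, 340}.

3

(108/457) = +1 → QR.
(243/457) = +1 → QR.
(266/457) = +1 → QR.
(273/457) = -1 → non-residue.
(340/457) = -1 → non-residue.
Total quadratic residues among the 5: 3.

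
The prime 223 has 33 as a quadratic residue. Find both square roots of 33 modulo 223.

Since 223 ≡ 3 (mod 4), a square root of 33 is 33^((223+1)/4) = 33^56 mod 223.
Repeated squaring: 33^2≡197, 33^4≡7, 33^8≡49, 33^16≡171, 33^32≡28 (mod 223).
33^56 = 33^(32+16+8) ≡ 16 (mod 223).
Check: 16² = 256 ≡ 33 (mod 223). The two roots are 16 and 207.

16, 207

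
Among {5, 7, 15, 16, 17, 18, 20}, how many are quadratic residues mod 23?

(5/23) = -1 → non-residue.
(7/23) = -1 → non-residue.
(15/23) = -1 → non-residue.
(16/23) = +1 → QR.
(17/23) = -1 → non-residue.
(18/23) = +1 → QR.
(20/23) = -1 → non-residue.
Total quadratic residues among the 7: 2.

2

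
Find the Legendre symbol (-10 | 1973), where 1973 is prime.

First reduce: -10 ≡ 1963 (mod 1973).
Reciprocity: 1963 ≡ 3 and 1973 ≡ 1 (mod 4), so (1963/1973) = +(1973/1963).
Reduce top mod 1963: now compute (10/1963).
Pull out 2: since 1963 ≡ 3 (mod 8), (2/1963) = -1.
Reciprocity: 5 ≡ 1 and 1963 ≡ 3 (mod 4), so (5/1963) = +(1963/5).
Reduce top mod 5: now compute (3/5).
Reciprocity: 3 ≡ 3 and 5 ≡ 1 (mod 4), so (3/5) = +(5/3).
Reduce top mod 3: now compute (2/3).
Pull out 2: since 3 ≡ 3 (mod 8), (2/3) = -1.
Reached (1/3) = 1. Collecting the sign flips along the way, the symbol is +1.

1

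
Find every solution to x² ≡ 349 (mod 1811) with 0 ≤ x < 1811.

821, 990

Since 1811 ≡ 3 (mod 4), a square root of 349 is 349^((1811+1)/4) = 349^453 mod 1811.
Repeated squaring: 349^2≡464, 349^4≡1598, 349^8≡94, 349^16≡1592, 349^32≡875, 349^64≡1383, 349^128≡273, 349^256≡278 (mod 1811).
349^453 = 349^(256+128+64+4+1) ≡ 821 (mod 1811).
Check: 821² = 674041 ≡ 349 (mod 1811). The two roots are 821 and 990.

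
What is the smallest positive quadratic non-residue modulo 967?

(2/967) = +1, so 2 is a residue.
(3/967) = −1, so 3 is the smallest positive non-residue mod 967.

3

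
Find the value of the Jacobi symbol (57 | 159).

Reciprocity: 57 ≡ 1 and 159 ≡ 3 (mod 4), so (57/159) = +(159/57).
Reduce top mod 57: now compute (45/57).
Reciprocity: 45 ≡ 1 and 57 ≡ 1 (mod 4), so (45/57) = +(57/45).
Reduce top mod 45: now compute (12/45).
Pull out 2^2: since 45 ≡ 5 (mod 8), (2/45) = -1, so (2/45)^2 = +1.
Reciprocity: 3 ≡ 3 and 45 ≡ 1 (mod 4), so (3/45) = +(45/3).
Reduce top mod 3: now compute (0/3).
Top reduces to 0: gcd > 1, so the symbol is 0.

0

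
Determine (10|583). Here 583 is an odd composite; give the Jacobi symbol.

-1

Pull out 2: since 583 ≡ 7 (mod 8), (2/583) = +1.
Reciprocity: 5 ≡ 1 and 583 ≡ 3 (mod 4), so (5/583) = +(583/5).
Reduce top mod 5: now compute (3/5).
Reciprocity: 3 ≡ 3 and 5 ≡ 1 (mod 4), so (3/5) = +(5/3).
Reduce top mod 3: now compute (2/3).
Pull out 2: since 3 ≡ 3 (mod 8), (2/3) = -1.
Reached (1/3) = 1. Collecting the sign flips along the way, the symbol is -1.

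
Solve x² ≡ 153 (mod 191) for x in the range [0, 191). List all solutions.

41, 150

Since 191 ≡ 3 (mod 4), a square root of 153 is 153^((191+1)/4) = 153^48 mod 191.
Repeated squaring: 153^2≡107, 153^4≡180, 153^8≡121, 153^16≡125, 153^32≡154 (mod 191).
153^48 = 153^(32+16) ≡ 150 (mod 191).
Check: 150² = 22500 ≡ 153 (mod 191). The two roots are 41 and 150.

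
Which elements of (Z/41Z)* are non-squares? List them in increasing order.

3,6,7,11,12,13,14,15,17,19,22,24,26,27,28,29,30,34,35,38

Square k = 1,…,20 (k and 41−k give the same square):
1²=1, 2²=4, 3²=9, 4²=16, 5²=25, 6²=36, 7²≡8, 8²≡23, 9²≡40, 10²≡18, 11²≡39, 12²≡21, 13²≡5, 14²≡32, 15²≡20, 16²≡10, 17²≡2, 18²≡37, 19²≡33, 20²≡31 (mod 41).
The residues are {1, 2, 4, 5, 8, 9, 10, 16, 18, 20, 21, 23, 25, 31, 32, 33, 36, 37, 39, 40}; the non-residues are the remaining 20 nonzero classes.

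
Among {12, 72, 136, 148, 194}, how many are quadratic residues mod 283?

1

(12/283) = -1 → non-residue.
(72/283) = -1 → non-residue.
(136/283) = +1 → QR.
(148/283) = -1 → non-residue.
(194/283) = -1 → non-residue.
Total quadratic residues among the 5: 1.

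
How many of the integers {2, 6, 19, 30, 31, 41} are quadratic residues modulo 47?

2

(2/47) = +1 → QR.
(6/47) = +1 → QR.
(19/47) = -1 → non-residue.
(30/47) = -1 → non-residue.
(31/47) = -1 → non-residue.
(41/47) = -1 → non-residue.
Total quadratic residues among the 6: 2.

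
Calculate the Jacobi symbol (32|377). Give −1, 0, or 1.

1

Pull out 2^5: since 377 ≡ 1 (mod 8), (2/377) = +1, so (2/377)^5 = +1.
Reached (1/377) = 1. Collecting the sign flips along the way, the symbol is +1.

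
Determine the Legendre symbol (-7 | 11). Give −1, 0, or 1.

1

Euler's criterion: (-7/11) ≡ 4^5 (mod 11).
4^2 ≡ 5 (mod 11)
4^4 ≡ 3 (mod 11)
4^5 = 4^(4+1) ≡ 1 (mod 11).
Result is 1, so (-7/11) = 1.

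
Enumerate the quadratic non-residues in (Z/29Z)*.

Square k = 1,…,14 (k and 29−k give the same square):
1²=1, 2²=4, 3²=9, 4²=16, 5²=25, 6²≡7, 7²≡20, 8²≡6, 9²≡23, 10²≡13, 11²≡5, 12²≡28, 13²≡24, 14²≡22 (mod 29).
The residues are {1, 4, 5, 6, 7, 9, 13, 16, 20, 22, 23, 24, 25, 28}; the non-residues are the remaining 14 nonzero classes.

2 3 8 10 11 12 14 15 17 18 19 21 26 27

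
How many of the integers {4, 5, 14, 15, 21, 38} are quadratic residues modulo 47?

3

(4/47) = +1 → QR.
(5/47) = -1 → non-residue.
(14/47) = +1 → QR.
(15/47) = -1 → non-residue.
(21/47) = +1 → QR.
(38/47) = -1 → non-residue.
Total quadratic residues among the 6: 3.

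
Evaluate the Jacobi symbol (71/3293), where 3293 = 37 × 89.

Reciprocity: 71 ≡ 3 and 3293 ≡ 1 (mod 4), so (71/3293) = +(3293/71).
Reduce top mod 71: now compute (27/71).
Reciprocity: 27 ≡ 3 and 71 ≡ 3 (mod 4), so (27/71) = −(71/27).
Reduce top mod 27: now compute (17/27).
Reciprocity: 17 ≡ 1 and 27 ≡ 3 (mod 4), so (17/27) = +(27/17).
Reduce top mod 17: now compute (10/17).
Pull out 2: since 17 ≡ 1 (mod 8), (2/17) = +1.
Reciprocity: 5 ≡ 1 and 17 ≡ 1 (mod 4), so (5/17) = +(17/5).
Reduce top mod 5: now compute (2/5).
Pull out 2: since 5 ≡ 5 (mod 8), (2/5) = -1.
Reached (1/5) = 1. Collecting the sign flips along the way, the symbol is +1.

1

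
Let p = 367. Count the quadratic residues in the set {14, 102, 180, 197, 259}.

(14/367) = +1 → QR.
(102/367) = +1 → QR.
(180/367) = -1 → non-residue.
(197/367) = -1 → non-residue.
(259/367) = +1 → QR.
Total quadratic residues among the 5: 3.

3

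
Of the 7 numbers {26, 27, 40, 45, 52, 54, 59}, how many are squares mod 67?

(26/67) = +1 → QR.
(27/67) = -1 → non-residue.
(40/67) = +1 → QR.
(45/67) = -1 → non-residue.
(52/67) = -1 → non-residue.
(54/67) = +1 → QR.
(59/67) = +1 → QR.
Total quadratic residues among the 7: 4.

4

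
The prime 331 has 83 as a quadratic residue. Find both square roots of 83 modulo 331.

Since 331 ≡ 3 (mod 4), a square root of 83 is 83^((331+1)/4) = 83^83 mod 331.
Repeated squaring: 83^2≡269, 83^4≡203, 83^8≡165, 83^16≡83, 83^32≡269, 83^64≡203 (mod 331).
83^83 = 83^(64+16+2+1) ≡ 165 (mod 331).
Check: 165² = 27225 ≡ 83 (mod 331). The two roots are 165 and 166.

165, 166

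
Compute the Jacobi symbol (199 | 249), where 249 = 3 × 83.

1

Reciprocity: 199 ≡ 3 and 249 ≡ 1 (mod 4), so (199/249) = +(249/199).
Reduce top mod 199: now compute (50/199).
Pull out 2: since 199 ≡ 7 (mod 8), (2/199) = +1.
Reciprocity: 25 ≡ 1 and 199 ≡ 3 (mod 4), so (25/199) = +(199/25).
Reduce top mod 25: now compute (24/25).
Pull out 2^3: since 25 ≡ 1 (mod 8), (2/25) = +1, so (2/25)^3 = +1.
Reciprocity: 3 ≡ 3 and 25 ≡ 1 (mod 4), so (3/25) = +(25/3).
Reduce top mod 3: now compute (1/3).
Reached (1/3) = 1. Collecting the sign flips along the way, the symbol is +1.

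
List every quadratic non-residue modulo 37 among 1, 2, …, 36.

Square k = 1,…,18 (k and 37−k give the same square):
1²=1, 2²=4, 3²=9, 4²=16, 5²=25, 6²=36, 7²≡12, 8²≡27, 9²≡7, 10²≡26, 11²≡10, 12²≡33, 13²≡21, 14²≡11, 15²≡3, 16²≡34, 17²≡30, 18²≡28 (mod 37).
The residues are {1, 3, 4, 7, 9, 10, 11, 12, 16, 21, 25, 26, 27, 28, 30, 33, 34, 36}; the non-residues are the remaining 18 nonzero classes.

2 5 6 8 13 14 15 17 18 19 20 22 23 24 29 31 32 35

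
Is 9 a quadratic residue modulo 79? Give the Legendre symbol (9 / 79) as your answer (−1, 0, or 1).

Euler's criterion: (9/79) ≡ 9^39 (mod 79).
9^2 ≡ 2 (mod 79)
9^4 ≡ 4 (mod 79)
9^8 ≡ 16 (mod 79)
9^16 ≡ 19 (mod 79)
9^32 ≡ 45 (mod 79)
9^39 = 9^(32+4+2+1) ≡ 1 (mod 79).
Result is 1, so (9/79) = 1.

1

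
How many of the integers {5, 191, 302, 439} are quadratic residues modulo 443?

1

(5/443) = -1 → non-residue.
(191/443) = +1 → QR.
(302/443) = -1 → non-residue.
(439/443) = -1 → non-residue.
Total quadratic residues among the 4: 1.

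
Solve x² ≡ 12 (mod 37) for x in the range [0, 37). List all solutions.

37 ≡ 1 (mod 4), so we find a root by search.
Trying successive values, 7² = 49 ≡ 12 (mod 37). The other root is 37 − 7 = 30.

7, 30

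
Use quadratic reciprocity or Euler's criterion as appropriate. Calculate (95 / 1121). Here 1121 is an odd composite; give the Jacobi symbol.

0

Reciprocity: 95 ≡ 3 and 1121 ≡ 1 (mod 4), so (95/1121) = +(1121/95).
Reduce top mod 95: now compute (76/95).
Pull out 2^2: since 95 ≡ 7 (mod 8), (2/95) = +1, so (2/95)^2 = +1.
Reciprocity: 19 ≡ 3 and 95 ≡ 3 (mod 4), so (19/95) = −(95/19).
Reduce top mod 19: now compute (0/19).
Top reduces to 0: gcd > 1, so the symbol is 0.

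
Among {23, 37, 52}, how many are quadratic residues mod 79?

2

(23/79) = +1 → QR.
(37/79) = -1 → non-residue.
(52/79) = +1 → QR.
Total quadratic residues among the 3: 2.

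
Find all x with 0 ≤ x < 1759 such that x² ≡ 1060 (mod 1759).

Since 1759 ≡ 3 (mod 4), a square root of 1060 is 1060^((1759+1)/4) = 1060^440 mod 1759.
Repeated squaring: 1060^2≡1358, 1060^4≡732, 1060^8≡1088, 1060^16≡1696, 1060^32≡451, 1060^64≡1116, 1060^128≡84, 1060^256≡20 (mod 1759).
1060^440 = 1060^(256+128+32+16+8) ≡ 792 (mod 1759).
Check: 792² = 627264 ≡ 1060 (mod 1759). The two roots are 792 and 967.

792, 967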